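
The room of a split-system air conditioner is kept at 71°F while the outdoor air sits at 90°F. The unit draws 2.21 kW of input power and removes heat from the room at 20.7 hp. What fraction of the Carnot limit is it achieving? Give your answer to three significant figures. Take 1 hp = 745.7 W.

0.250

Converting, Q̇_C = 20.70 hp = 15.44 kW, so COP_actual = Q̇_C/Ẇ = 15.44/2.210 = 6.985.
In absolute terms T_C = 294.82 K and T_H = 305.37 K, so ΔT = 10.56 K.
COP_Carnot = T_C/ΔT = 294.82/10.56 = 27.93.
η_II = COP_actual/COP_Carnot = 6.985/27.93 = 0.2501.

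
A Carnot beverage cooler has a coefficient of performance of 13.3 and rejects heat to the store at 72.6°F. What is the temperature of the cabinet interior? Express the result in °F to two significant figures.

35 °F

For a Carnot refrigerator COP_R = T_C/(T_H − T_C), so T_C = COP·T_H/(1 + COP).
With T_H = 295.71 K, T_C = 13.3 × 295.71/14.30 = 275.03 K.
Converting, 275.03 K = 35.38°F.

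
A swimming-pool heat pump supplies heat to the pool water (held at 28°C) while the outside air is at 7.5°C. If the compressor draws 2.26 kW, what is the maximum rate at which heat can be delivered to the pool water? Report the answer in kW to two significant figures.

In absolute terms T_C = 280.65 K and T_H = 301.15 K, so ΔT = 20.50 K.
COP_Carnot = T_H/ΔT = 301.15/20.50 = 14.69.
Q̇_max = COP_Carnot × Ẇ = 14.69 × 2.260 kW = 33.20 kW.

33 kW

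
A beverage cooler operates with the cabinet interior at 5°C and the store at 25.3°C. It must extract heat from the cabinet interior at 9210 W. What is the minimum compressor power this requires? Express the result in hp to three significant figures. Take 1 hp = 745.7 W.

0.901 hp

In absolute terms T_C = 278.15 K and T_H = 298.45 K, so ΔT = 20.30 K.
COP_Carnot = T_C/ΔT = 278.15/20.30 = 13.70.
Ẇ_min = Q̇/COP_Carnot = 9210/13.70 = 672.2 W = 0.9014 hp.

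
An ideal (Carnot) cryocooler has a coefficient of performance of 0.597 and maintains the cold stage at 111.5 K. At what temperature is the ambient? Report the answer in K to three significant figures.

COP_R = T_C/(T_H − T_C) gives T_H − T_C = T_C/COP.
With T_C = 111.50 K, T_H = 111.50 × (1 + 1/0.597) = 298.27 K.

298 K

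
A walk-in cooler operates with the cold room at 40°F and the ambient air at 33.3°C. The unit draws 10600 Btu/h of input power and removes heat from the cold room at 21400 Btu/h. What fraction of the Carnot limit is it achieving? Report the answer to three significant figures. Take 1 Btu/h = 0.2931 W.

COP_actual = Q̇_C/Ẇ = 21400/10600 = 2.019.
In absolute terms T_C = 277.59 K and T_H = 306.45 K, so ΔT = 28.86 K.
COP_Carnot = T_C/ΔT = 277.59/28.86 = 9.620.
η_II = COP_actual/COP_Carnot = 2.019/9.620 = 0.2099.

0.210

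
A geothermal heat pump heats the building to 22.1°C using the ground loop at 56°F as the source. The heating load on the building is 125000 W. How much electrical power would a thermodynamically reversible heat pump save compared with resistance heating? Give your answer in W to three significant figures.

121000 W

In absolute terms T_C = 286.48 K and T_H = 295.25 K, so ΔT = 8.767 K.
COP_Carnot = T_H/ΔT = 295.25/8.767 = 33.68.
Resistance heating needs Ẇ_res = Q̇_H = 125000 W; the reversible heat pump needs only Ẇ_hp = Q̇_H/COP = 3712 W.
Saving = 125000 − 3712 = 121300 W.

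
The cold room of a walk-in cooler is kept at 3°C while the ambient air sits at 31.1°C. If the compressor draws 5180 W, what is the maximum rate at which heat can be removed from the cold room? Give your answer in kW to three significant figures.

In absolute terms T_C = 276.15 K and T_H = 304.25 K, so ΔT = 28.10 K.
COP_Carnot = T_C/ΔT = 276.15/28.10 = 9.827.
Q̇_max = COP_Carnot × Ẇ = 9.827 × 5180 W = 50910 W = 50.91 kW.

50.9 kW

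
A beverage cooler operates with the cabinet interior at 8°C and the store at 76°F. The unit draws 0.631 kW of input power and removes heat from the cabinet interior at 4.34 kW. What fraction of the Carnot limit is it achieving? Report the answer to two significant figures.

COP_actual = Q̇_C/Ẇ = 4.340/0.6310 = 6.878.
In absolute terms T_C = 281.15 K and T_H = 297.59 K, so ΔT = 16.44 K.
COP_Carnot = T_C/ΔT = 281.15/16.44 = 17.10.
η_II = COP_actual/COP_Carnot = 6.878/17.10 = 0.4023.

0.40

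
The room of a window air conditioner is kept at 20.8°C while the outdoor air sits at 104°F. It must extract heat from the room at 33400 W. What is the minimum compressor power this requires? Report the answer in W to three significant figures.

In absolute terms T_C = 293.95 K and T_H = 313.15 K, so ΔT = 19.20 K.
COP_Carnot = T_C/ΔT = 293.95/19.20 = 15.31.
Ẇ_min = Q̇/COP_Carnot = 33400/15.31 = 2182 W.

2180 W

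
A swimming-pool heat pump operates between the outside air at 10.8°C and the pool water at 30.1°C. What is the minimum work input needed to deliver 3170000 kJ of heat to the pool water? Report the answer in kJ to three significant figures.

202000 kJ

In absolute terms T_C = 283.95 K and T_H = 303.25 K, so ΔT = 19.30 K.
The reversible limit is COP_HP = T_H/ΔT = 15.71, so W_min = Q_H/COP = Q_H·ΔT/T_H.
W_min = 3170000 × 19.30/303.25 = 201800 kJ.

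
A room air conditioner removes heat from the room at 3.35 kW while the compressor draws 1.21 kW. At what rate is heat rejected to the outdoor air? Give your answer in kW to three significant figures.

For a cyclic device the first law requires Q̇_H = Q̇_C + Ẇ.
Q̇_H = Q̇_C + Ẇ = 4.560 kW.

4.56 kW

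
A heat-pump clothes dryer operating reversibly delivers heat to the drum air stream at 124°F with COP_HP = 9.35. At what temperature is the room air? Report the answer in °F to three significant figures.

61.6 °F

COP_HP = T_H/(T_H − T_C) gives T_H − T_C = T_H/COP.
With T_H = 324.26 K, T_C = 324.26 × (1 − 1/9.35) = 289.58 K.
Converting, 289.58 K = 61.58°F.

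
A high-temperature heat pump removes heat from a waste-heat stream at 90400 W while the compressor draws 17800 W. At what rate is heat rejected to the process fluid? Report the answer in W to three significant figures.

108000 W

For a cyclic device the first law requires Q̇_H = Q̇_C + Ẇ.
Q̇_H = Q̇_C + Ẇ = 108200 W.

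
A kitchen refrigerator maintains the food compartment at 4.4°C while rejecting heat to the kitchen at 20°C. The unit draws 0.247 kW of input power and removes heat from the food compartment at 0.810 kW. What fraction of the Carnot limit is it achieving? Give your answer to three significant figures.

0.184

COP_actual = Q̇_C/Ẇ = 0.8100/0.2470 = 3.279.
In absolute terms T_C = 277.55 K and T_H = 293.15 K, so ΔT = 15.60 K.
COP_Carnot = T_C/ΔT = 277.55/15.60 = 17.79.
η_II = COP_actual/COP_Carnot = 3.279/17.79 = 0.1843.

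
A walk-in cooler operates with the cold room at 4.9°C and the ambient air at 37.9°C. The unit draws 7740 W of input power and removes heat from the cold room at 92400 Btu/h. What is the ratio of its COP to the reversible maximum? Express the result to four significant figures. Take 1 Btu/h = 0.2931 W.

0.4153

Converting, Q̇_C = 92400 Btu/h = 27080 W, so COP_actual = Q̇_C/Ẇ = 27080/7740 = 3.499.
In absolute terms T_C = 278.05 K and T_H = 311.05 K, so ΔT = 33.00 K.
COP_Carnot = T_C/ΔT = 278.05/33.00 = 8.426.
η_II = COP_actual/COP_Carnot = 3.499/8.426 = 0.4153.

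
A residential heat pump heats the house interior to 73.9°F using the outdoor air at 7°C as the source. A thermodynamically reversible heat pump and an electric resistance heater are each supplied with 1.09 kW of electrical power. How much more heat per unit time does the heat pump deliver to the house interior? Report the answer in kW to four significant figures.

In absolute terms T_C = 280.15 K and T_H = 296.43 K, so ΔT = 16.28 K.
COP_Carnot = T_H/ΔT = 296.43/16.28 = 18.21.
The heat pump delivers Q̇_H = COP × Ẇ = 19.85 kW; the resistance heater delivers Ẇ = 1.090 kW.
Extra = (COP − 1)·Ẇ = 18.76 kW.

18.76 kW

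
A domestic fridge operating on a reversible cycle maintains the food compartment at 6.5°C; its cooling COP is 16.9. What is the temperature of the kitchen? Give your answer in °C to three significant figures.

23.0 °C

COP_R = T_C/(T_H − T_C) gives T_H − T_C = T_C/COP.
With T_C = 279.65 K, T_H = 279.65 × (1 + 1/16.9) = 296.20 K.
Converting, 296.20 K = 23.05°C.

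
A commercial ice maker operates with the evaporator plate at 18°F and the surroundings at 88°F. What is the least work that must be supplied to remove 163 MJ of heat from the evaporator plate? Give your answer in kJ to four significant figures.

In absolute terms T_C = 265.37 K and T_H = 304.26 K, so ΔT = 38.89 K.
The reversible limit is COP_R = T_C/ΔT = 6.824, so W_min = Q_C/COP = Q_C·ΔT/T_C.
W_min = 163.0 × 38.89/265.37 = 23.89 MJ = 23890 kJ.

23890 kJ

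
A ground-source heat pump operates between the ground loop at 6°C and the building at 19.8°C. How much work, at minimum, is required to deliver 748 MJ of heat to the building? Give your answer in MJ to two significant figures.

35 MJ

In absolute terms T_C = 279.15 K and T_H = 292.95 K, so ΔT = 13.80 K.
The reversible limit is COP_HP = T_H/ΔT = 21.23, so W_min = Q_H/COP = Q_H·ΔT/T_H.
W_min = 748.0 × 13.80/292.95 = 35.24 MJ.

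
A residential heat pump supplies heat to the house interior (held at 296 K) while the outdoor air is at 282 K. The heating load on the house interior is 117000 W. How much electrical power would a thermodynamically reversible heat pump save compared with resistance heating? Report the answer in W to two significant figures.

The reservoir spacing is ΔT = 296 − 282 = 14.00 K.
COP_Carnot = T_H/ΔT = 296.00/14.00 = 21.14.
Resistance heating needs Ẇ_res = Q̇_H = 117000 W; the reversible heat pump needs only Ẇ_hp = Q̇_H/COP = 5534 W.
Saving = 117000 − 5534 = 111500 W.

110000 W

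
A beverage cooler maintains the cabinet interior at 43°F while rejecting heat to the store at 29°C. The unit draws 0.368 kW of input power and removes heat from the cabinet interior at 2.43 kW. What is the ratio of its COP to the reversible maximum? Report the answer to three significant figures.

COP_actual = Q̇_C/Ẇ = 2.430/0.3680 = 6.603.
In absolute terms T_C = 279.26 K and T_H = 302.15 K, so ΔT = 22.89 K.
COP_Carnot = T_C/ΔT = 279.26/22.89 = 12.20.
η_II = COP_actual/COP_Carnot = 6.603/12.20 = 0.5412.

0.541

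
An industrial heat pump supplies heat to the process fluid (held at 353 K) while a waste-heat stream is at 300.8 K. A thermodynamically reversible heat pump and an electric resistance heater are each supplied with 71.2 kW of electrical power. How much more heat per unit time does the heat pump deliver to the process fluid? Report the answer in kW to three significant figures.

410 kW

The reservoir spacing is ΔT = 353 − 300.8 = 52.20 K.
COP_Carnot = T_H/ΔT = 353.00/52.20 = 6.762.
The heat pump delivers Q̇_H = COP × Ẇ = 481.5 kW; the resistance heater delivers Ẇ = 71.20 kW.
Extra = (COP − 1)·Ẇ = 410.3 kW.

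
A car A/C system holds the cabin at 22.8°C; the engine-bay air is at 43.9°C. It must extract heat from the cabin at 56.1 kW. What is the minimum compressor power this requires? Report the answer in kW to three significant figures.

4.00 kW

In absolute terms T_C = 295.95 K and T_H = 317.05 K, so ΔT = 21.10 K.
COP_Carnot = T_C/ΔT = 295.95/21.10 = 14.03.
Ẇ_min = Q̇/COP_Carnot = 56.10/14.03 = 4.000 kW.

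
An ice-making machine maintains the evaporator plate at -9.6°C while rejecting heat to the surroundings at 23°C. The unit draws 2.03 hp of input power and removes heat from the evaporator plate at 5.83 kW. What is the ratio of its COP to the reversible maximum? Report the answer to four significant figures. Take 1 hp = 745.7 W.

0.4764

Converting, Q̇_C = 5.830 kW = 7.818 hp, so COP_actual = Q̇_C/Ẇ = 7.818/2.030 = 3.851.
In absolute terms T_C = 263.55 K and T_H = 296.15 K, so ΔT = 32.60 K.
COP_Carnot = T_C/ΔT = 263.55/32.60 = 8.084.
η_II = COP_actual/COP_Carnot = 3.851/8.084 = 0.4764.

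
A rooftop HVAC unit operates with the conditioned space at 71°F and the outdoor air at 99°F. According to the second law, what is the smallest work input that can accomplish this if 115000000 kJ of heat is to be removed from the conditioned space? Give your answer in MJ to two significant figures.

6100 MJ

In absolute terms T_C = 294.82 K and T_H = 310.37 K, so ΔT = 15.56 K.
The reversible limit is COP_R = T_C/ΔT = 18.95, so W_min = Q_C/COP = Q_C·ΔT/T_C.
W_min = 115000000 × 15.56/294.82 = 6068000 kJ = 6068 MJ.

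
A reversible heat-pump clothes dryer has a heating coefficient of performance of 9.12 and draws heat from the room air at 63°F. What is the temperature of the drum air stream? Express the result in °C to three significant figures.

COP_HP = T_H/(T_H − T_C) rearranges to T_H = COP·T_C/(COP − 1).
With T_C = 290.37 K, T_H = 9.12 × 290.37/8.120 = 326.13 K.
Converting, 326.13 K = 52.98°C.

53.0 °C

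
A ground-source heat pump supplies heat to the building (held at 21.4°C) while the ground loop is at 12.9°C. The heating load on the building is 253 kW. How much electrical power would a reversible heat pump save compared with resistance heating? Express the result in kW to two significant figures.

250 kW

In absolute terms T_C = 286.05 K and T_H = 294.55 K, so ΔT = 8.500 K.
COP_Carnot = T_H/ΔT = 294.55/8.500 = 34.65.
Resistance heating needs Ẇ_res = Q̇_H = 253.0 kW; the reversible heat pump needs only Ẇ_hp = Q̇_H/COP = 7.301 kW.
Saving = 253.0 − 7.301 = 245.7 kW.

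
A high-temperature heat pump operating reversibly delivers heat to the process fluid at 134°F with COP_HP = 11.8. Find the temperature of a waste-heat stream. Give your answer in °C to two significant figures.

29 °C

COP_HP = T_H/(T_H − T_C) gives T_H − T_C = T_H/COP.
With T_H = 329.82 K, T_C = 329.82 × (1 − 1/11.8) = 301.87 K.
Converting, 301.87 K = 28.72°C.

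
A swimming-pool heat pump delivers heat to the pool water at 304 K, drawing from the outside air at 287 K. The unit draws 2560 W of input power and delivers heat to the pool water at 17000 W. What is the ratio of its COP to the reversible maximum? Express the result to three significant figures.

0.371

COP_actual = Q̇_H/Ẇ = 17000/2560 = 6.641.
The reservoir spacing is ΔT = 304 − 287 = 17.00 K.
COP_Carnot = T_H/ΔT = 304.00/17.00 = 17.88.
η_II = COP_actual/COP_Carnot = 6.641/17.88 = 0.3714.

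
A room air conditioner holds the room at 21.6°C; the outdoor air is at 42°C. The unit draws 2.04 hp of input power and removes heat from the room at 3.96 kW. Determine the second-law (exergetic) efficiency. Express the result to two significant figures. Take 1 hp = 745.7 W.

Converting, Q̇_C = 3.960 kW = 5.310 hp, so COP_actual = Q̇_C/Ẇ = 5.310/2.040 = 2.603.
In absolute terms T_C = 294.75 K and T_H = 315.15 K, so ΔT = 20.40 K.
COP_Carnot = T_C/ΔT = 294.75/20.40 = 14.45.
η_II = COP_actual/COP_Carnot = 2.603/14.45 = 0.1802.

0.18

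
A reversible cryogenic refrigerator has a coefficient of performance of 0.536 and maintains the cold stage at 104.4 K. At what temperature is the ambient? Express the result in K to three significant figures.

COP_R = T_C/(T_H − T_C) gives T_H − T_C = T_C/COP.
With T_C = 104.40 K, T_H = 104.40 × (1 + 1/0.536) = 299.18 K.

299 K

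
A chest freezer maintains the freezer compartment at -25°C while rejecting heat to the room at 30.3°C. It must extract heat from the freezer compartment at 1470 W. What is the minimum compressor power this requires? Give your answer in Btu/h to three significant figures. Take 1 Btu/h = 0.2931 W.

In absolute terms T_C = 248.15 K and T_H = 303.45 K, so ΔT = 55.30 K.
COP_Carnot = T_C/ΔT = 248.15/55.30 = 4.487.
Ẇ_min = Q̇/COP_Carnot = 1470/4.487 = 327.6 W = 1118 Btu/h.

1120 Btu/h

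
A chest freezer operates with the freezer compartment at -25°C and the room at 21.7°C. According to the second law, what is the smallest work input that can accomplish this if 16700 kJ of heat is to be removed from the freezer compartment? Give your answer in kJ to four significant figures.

In absolute terms T_C = 248.15 K and T_H = 294.85 K, so ΔT = 46.70 K.
The reversible limit is COP_R = T_C/ΔT = 5.314, so W_min = Q_C/COP = Q_C·ΔT/T_C.
W_min = 16700 × 46.70/248.15 = 3143 kJ.

3143 kJ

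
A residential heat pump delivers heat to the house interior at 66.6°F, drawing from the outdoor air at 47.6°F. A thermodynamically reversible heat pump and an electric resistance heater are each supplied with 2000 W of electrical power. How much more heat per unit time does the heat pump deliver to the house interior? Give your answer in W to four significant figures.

In absolute terms T_C = 281.82 K and T_H = 292.37 K, so ΔT = 10.56 K.
COP_Carnot = T_H/ΔT = 292.37/10.56 = 27.70.
The heat pump delivers Q̇_H = COP × Ẇ = 55400 W; the resistance heater delivers Ẇ = 2000 W.
Extra = (COP − 1)·Ẇ = 53400 W.

53400 W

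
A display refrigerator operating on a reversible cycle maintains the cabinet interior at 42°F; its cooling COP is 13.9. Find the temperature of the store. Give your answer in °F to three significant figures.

COP_R = T_C/(T_H − T_C) gives T_H − T_C = T_C/COP.
With T_C = 278.71 K, T_H = 278.71 × (1 + 1/13.9) = 298.76 K.
Converting, 298.76 K = 78.09°F.

78.1 °F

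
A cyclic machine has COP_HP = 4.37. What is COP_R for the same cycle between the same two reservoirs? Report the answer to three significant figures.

3.37

Since Q_H = Q_C + W for any cycle, COP_R = Q_C/W = Q_H/W − 1.
COP_R = 4.37 − 1 = 3.37.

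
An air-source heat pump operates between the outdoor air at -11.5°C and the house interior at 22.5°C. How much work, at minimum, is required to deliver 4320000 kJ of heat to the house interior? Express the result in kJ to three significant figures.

In absolute terms T_C = 261.65 K and T_H = 295.65 K, so ΔT = 34.00 K.
The reversible limit is COP_HP = T_H/ΔT = 8.696, so W_min = Q_H/COP = Q_H·ΔT/T_H.
W_min = 4320000 × 34.00/295.65 = 496800 kJ.

497000 kJ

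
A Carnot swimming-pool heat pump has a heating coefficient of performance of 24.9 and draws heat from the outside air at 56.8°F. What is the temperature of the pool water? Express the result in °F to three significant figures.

78.4 °F

COP_HP = T_H/(T_H − T_C) rearranges to T_H = COP·T_C/(COP − 1).
With T_C = 286.93 K, T_H = 24.9 × 286.93/23.90 = 298.93 K.
Converting, 298.93 K = 78.41°F.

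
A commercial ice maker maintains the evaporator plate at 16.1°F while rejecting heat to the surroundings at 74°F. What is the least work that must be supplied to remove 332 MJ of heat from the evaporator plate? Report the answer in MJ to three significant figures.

40.4 MJ

In absolute terms T_C = 264.32 K and T_H = 296.48 K, so ΔT = 32.17 K.
The reversible limit is COP_R = T_C/ΔT = 8.217, so W_min = Q_C/COP = Q_C·ΔT/T_C.
W_min = 332.0 × 32.17/264.32 = 40.40 MJ.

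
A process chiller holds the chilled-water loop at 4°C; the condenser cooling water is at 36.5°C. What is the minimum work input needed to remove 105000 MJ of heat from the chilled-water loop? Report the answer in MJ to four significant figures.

12310 MJ

In absolute terms T_C = 277.15 K and T_H = 309.65 K, so ΔT = 32.50 K.
The reversible limit is COP_R = T_C/ΔT = 8.528, so W_min = Q_C/COP = Q_C·ΔT/T_C.
W_min = 105000 × 32.50/277.15 = 12310 MJ.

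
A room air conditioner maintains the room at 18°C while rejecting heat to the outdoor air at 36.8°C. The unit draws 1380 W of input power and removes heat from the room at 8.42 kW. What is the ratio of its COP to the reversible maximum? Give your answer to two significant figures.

0.39

Converting, Q̇_C = 8.420 kW = 8420 W, so COP_actual = Q̇_C/Ẇ = 8420/1380 = 6.101.
In absolute terms T_C = 291.15 K and T_H = 309.95 K, so ΔT = 18.80 K.
COP_Carnot = T_C/ΔT = 291.15/18.80 = 15.49.
η_II = COP_actual/COP_Carnot = 6.101/15.49 = 0.3940.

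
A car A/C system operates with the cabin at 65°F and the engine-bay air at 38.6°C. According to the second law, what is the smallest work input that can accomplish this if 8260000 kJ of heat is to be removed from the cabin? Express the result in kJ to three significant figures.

574000 kJ

In absolute terms T_C = 291.48 K and T_H = 311.75 K, so ΔT = 20.27 K.
The reversible limit is COP_R = T_C/ΔT = 14.38, so W_min = Q_C/COP = Q_C·ΔT/T_C.
W_min = 8260000 × 20.27/291.48 = 574300 kJ.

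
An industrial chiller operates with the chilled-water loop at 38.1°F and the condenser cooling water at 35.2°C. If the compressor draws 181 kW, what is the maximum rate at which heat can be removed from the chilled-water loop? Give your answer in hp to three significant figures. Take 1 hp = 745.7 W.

In absolute terms T_C = 276.54 K and T_H = 308.35 K, so ΔT = 31.81 K.
COP_Carnot = T_C/ΔT = 276.54/31.81 = 8.693.
Q̇_max = COP_Carnot × Ẇ = 8.693 × 181.0 kW = 1573 kW = 2110 hp.

2110 hp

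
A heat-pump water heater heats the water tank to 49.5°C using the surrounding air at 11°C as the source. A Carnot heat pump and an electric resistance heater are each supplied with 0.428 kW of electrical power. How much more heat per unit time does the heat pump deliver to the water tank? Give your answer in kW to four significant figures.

3.159 kW

In absolute terms T_C = 284.15 K and T_H = 322.65 K, so ΔT = 38.50 K.
COP_Carnot = T_H/ΔT = 322.65/38.50 = 8.381.
The heat pump delivers Q̇_H = COP × Ẇ = 3.587 kW; the resistance heater delivers Ẇ = 0.4280 kW.
Extra = (COP − 1)·Ẇ = 3.159 kW.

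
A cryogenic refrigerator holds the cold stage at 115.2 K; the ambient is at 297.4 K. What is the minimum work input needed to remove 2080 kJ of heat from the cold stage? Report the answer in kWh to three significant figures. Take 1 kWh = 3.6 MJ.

0.914 kWh

The reservoir spacing is ΔT = 297.4 − 115.2 = 182.2 K.
The reversible limit is COP_R = T_C/ΔT = 0.6323, so W_min = Q_C/COP = Q_C·ΔT/T_C.
W_min = 2080 × 182.2/115.20 = 3290 kJ = 0.9138 kWh.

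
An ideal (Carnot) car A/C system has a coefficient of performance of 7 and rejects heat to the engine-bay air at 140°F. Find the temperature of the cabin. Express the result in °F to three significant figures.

65.0 °F

For a Carnot refrigerator COP_R = T_C/(T_H − T_C), so T_C = COP·T_H/(1 + COP).
With T_H = 333.15 K, T_C = 7 × 333.15/8.000 = 291.51 K.
Converting, 291.51 K = 65.04°F.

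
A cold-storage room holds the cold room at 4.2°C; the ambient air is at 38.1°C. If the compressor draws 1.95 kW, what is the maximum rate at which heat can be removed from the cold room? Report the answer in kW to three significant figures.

In absolute terms T_C = 277.35 K and T_H = 311.25 K, so ΔT = 33.90 K.
COP_Carnot = T_C/ΔT = 277.35/33.90 = 8.181.
Q̇_max = COP_Carnot × Ẇ = 8.181 × 1.950 kW = 15.95 kW.

16.0 kW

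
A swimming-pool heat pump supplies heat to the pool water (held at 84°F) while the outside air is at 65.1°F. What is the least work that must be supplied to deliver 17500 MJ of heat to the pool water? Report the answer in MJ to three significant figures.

608 MJ

In absolute terms T_C = 291.54 K and T_H = 302.04 K, so ΔT = 10.50 K.
The reversible limit is COP_HP = T_H/ΔT = 28.77, so W_min = Q_H/COP = Q_H·ΔT/T_H.
W_min = 17500 × 10.50/302.04 = 608.4 MJ.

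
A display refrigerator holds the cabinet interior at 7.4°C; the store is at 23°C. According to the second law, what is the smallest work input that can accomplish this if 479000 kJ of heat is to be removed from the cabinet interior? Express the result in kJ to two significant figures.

In absolute terms T_C = 280.55 K and T_H = 296.15 K, so ΔT = 15.60 K.
The reversible limit is COP_R = T_C/ΔT = 17.98, so W_min = Q_C/COP = Q_C·ΔT/T_C.
W_min = 479000 × 15.60/280.55 = 26630 kJ.

27000 kJ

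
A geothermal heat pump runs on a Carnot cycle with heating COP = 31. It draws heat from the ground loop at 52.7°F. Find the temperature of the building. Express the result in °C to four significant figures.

20.99 °C

COP_HP = T_H/(T_H − T_C) rearranges to T_H = COP·T_C/(COP − 1).
With T_C = 284.65 K, T_H = 31 × 284.65/30.00 = 294.14 K.
Converting, 294.14 K = 20.99°C.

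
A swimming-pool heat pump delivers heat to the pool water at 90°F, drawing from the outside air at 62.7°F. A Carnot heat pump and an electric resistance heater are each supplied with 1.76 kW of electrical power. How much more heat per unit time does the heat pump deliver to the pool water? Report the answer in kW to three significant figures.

In absolute terms T_C = 290.21 K and T_H = 305.37 K, so ΔT = 15.17 K.
COP_Carnot = T_H/ΔT = 305.37/15.17 = 20.13.
The heat pump delivers Q̇_H = COP × Ẇ = 35.44 kW; the resistance heater delivers Ẇ = 1.760 kW.
Extra = (COP − 1)·Ẇ = 33.68 kW.

33.7 kW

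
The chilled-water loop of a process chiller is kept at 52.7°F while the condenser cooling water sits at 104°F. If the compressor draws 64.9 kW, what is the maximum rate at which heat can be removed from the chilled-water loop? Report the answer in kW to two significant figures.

In absolute terms T_C = 284.65 K and T_H = 313.15 K, so ΔT = 28.50 K.
COP_Carnot = T_C/ΔT = 284.65/28.50 = 9.988.
Q̇_max = COP_Carnot × Ẇ = 9.988 × 64.90 kW = 648.2 kW.

650 kW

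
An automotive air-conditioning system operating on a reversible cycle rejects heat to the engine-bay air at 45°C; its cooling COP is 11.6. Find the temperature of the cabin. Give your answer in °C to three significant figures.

For a Carnot refrigerator COP_R = T_C/(T_H − T_C), so T_C = COP·T_H/(1 + COP).
With T_H = 318.15 K, T_C = 11.6 × 318.15/12.60 = 292.90 K.
Converting, 292.90 K = 19.75°C.

19.8 °C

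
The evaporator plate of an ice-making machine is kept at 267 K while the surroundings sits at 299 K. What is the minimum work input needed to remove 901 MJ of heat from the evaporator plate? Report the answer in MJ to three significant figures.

The reservoir spacing is ΔT = 299 − 267 = 32.00 K.
The reversible limit is COP_R = T_C/ΔT = 8.344, so W_min = Q_C/COP = Q_C·ΔT/T_C.
W_min = 901.0 × 32.00/267.00 = 108.0 MJ.

108 MJ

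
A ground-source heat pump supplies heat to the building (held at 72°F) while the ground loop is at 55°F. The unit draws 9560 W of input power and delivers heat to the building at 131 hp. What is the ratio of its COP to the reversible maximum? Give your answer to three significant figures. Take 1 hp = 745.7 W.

Converting, Q̇_H = 131.0 hp = 97690 W, so COP_actual = Q̇_H/Ẇ = 97690/9560 = 10.22.
In absolute terms T_C = 285.93 K and T_H = 295.37 K, so ΔT = 9.444 K.
COP_Carnot = T_H/ΔT = 295.37/9.444 = 31.27.
η_II = COP_actual/COP_Carnot = 10.22/31.27 = 0.3267.

0.327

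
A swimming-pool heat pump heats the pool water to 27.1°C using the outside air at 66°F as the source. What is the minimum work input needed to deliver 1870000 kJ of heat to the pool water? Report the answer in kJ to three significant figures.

In absolute terms T_C = 292.04 K and T_H = 300.25 K, so ΔT = 8.211 K.
The reversible limit is COP_HP = T_H/ΔT = 36.57, so W_min = Q_H/COP = Q_H·ΔT/T_H.
W_min = 1870000 × 8.211/300.25 = 51140 kJ.

51100 kJ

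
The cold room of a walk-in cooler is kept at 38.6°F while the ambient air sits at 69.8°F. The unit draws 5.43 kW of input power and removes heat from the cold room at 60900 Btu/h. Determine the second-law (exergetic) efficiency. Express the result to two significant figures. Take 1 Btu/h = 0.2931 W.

Converting, Q̇_C = 60900 Btu/h = 17.85 kW, so COP_actual = Q̇_C/Ẇ = 17.85/5.430 = 3.287.
In absolute terms T_C = 276.82 K and T_H = 294.15 K, so ΔT = 17.33 K.
COP_Carnot = T_C/ΔT = 276.82/17.33 = 15.97.
η_II = COP_actual/COP_Carnot = 3.287/15.97 = 0.2058.

0.21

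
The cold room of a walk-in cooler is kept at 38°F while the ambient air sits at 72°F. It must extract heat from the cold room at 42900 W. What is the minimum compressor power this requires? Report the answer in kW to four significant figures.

2.931 kW

In absolute terms T_C = 276.48 K and T_H = 295.37 K, so ΔT = 18.89 K.
COP_Carnot = T_C/ΔT = 276.48/18.89 = 14.64.
Ẇ_min = Q̇/COP_Carnot = 42900/14.64 = 2931 W = 2.931 kW.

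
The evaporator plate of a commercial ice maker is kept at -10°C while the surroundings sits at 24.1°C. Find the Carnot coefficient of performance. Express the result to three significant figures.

7.72

In absolute terms T_C = 263.15 K and T_H = 297.25 K, so ΔT = 34.10 K.
For a reversible cycle, COP_Carnot = T_C/ΔT = 263.15/34.10 = 7.717.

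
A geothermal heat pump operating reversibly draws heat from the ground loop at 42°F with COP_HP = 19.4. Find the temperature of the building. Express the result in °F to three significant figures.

69.3 °F

COP_HP = T_H/(T_H − T_C) rearranges to T_H = COP·T_C/(COP − 1).
With T_C = 278.71 K, T_H = 19.4 × 278.71/18.40 = 293.85 K.
Converting, 293.85 K = 69.26°F.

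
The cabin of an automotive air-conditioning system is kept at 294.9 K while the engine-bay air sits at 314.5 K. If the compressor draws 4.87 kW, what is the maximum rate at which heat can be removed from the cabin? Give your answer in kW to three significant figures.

The reservoir spacing is ΔT = 314.5 − 294.9 = 19.60 K.
COP_Carnot = T_C/ΔT = 294.90/19.60 = 15.05.
Q̇_max = COP_Carnot × Ẇ = 15.05 × 4.870 kW = 73.27 kW.

73.3 kW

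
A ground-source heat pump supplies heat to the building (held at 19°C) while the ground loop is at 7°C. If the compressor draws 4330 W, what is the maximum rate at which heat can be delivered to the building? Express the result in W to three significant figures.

In absolute terms T_C = 280.15 K and T_H = 292.15 K, so ΔT = 12.00 K.
COP_Carnot = T_H/ΔT = 292.15/12.00 = 24.35.
Q̇_max = COP_Carnot × Ẇ = 24.35 × 4330 W = 105400 W.

105000 W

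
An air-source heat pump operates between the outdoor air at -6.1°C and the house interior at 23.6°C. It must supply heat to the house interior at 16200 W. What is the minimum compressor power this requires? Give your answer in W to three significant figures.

In absolute terms T_C = 267.05 K and T_H = 296.75 K, so ΔT = 29.70 K.
COP_Carnot = T_H/ΔT = 296.75/29.70 = 9.992.
Ẇ_min = Q̇/COP_Carnot = 16200/9.992 = 1621 W.

1620 W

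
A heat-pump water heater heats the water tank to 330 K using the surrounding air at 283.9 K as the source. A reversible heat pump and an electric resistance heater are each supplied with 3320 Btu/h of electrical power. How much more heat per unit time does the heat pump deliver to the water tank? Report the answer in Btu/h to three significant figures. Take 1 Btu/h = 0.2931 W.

The reservoir spacing is ΔT = 330 − 283.9 = 46.10 K.
COP_Carnot = T_H/ΔT = 330.00/46.10 = 7.158.
The heat pump delivers Q̇_H = COP × Ẇ = 23770 Btu/h; the resistance heater delivers Ẇ = 3320 Btu/h.
Extra = (COP − 1)·Ẇ = 20450 Btu/h.

20400 Btu/h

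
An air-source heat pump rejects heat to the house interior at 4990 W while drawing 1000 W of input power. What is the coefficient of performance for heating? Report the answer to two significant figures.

5.0

The first law gives Q̇_H = Q̇_C + Ẇ, so the three rates are Q̇_C = 3990, Q̇_H = 4990, Ẇ = 1000 W.
COP_HP = Q̇_H/Ẇ = 4990/1000 = 4.990.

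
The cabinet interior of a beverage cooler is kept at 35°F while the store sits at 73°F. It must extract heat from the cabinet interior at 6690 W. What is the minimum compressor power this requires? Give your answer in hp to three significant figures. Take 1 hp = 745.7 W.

0.689 hp

In absolute terms T_C = 274.82 K and T_H = 295.93 K, so ΔT = 21.11 K.
COP_Carnot = T_C/ΔT = 274.82/21.11 = 13.02.
Ẇ_min = Q̇/COP_Carnot = 6690/13.02 = 513.9 W = 0.6892 hp.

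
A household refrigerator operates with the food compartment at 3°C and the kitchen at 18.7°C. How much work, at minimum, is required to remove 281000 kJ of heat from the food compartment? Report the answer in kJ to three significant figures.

16000 kJ

In absolute terms T_C = 276.15 K and T_H = 291.85 K, so ΔT = 15.70 K.
The reversible limit is COP_R = T_C/ΔT = 17.59, so W_min = Q_C/COP = Q_C·ΔT/T_C.
W_min = 281000 × 15.70/276.15 = 15980 kJ.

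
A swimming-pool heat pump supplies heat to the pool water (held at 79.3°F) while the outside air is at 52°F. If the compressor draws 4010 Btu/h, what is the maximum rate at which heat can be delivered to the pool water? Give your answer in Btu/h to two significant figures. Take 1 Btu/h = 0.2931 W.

79000 Btu/h

In absolute terms T_C = 284.26 K and T_H = 299.43 K, so ΔT = 15.17 K.
COP_Carnot = T_H/ΔT = 299.43/15.17 = 19.74.
Q̇_max = COP_Carnot × Ẇ = 19.74 × 4010 Btu/h = 79170 Btu/h.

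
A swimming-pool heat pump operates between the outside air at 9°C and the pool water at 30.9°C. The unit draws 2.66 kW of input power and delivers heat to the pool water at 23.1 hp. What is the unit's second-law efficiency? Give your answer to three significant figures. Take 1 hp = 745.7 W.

Converting, Q̇_H = 23.10 hp = 17.23 kW, so COP_actual = Q̇_H/Ẇ = 17.23/2.660 = 6.476.
In absolute terms T_C = 282.15 K and T_H = 304.05 K, so ΔT = 21.90 K.
COP_Carnot = T_H/ΔT = 304.05/21.90 = 13.88.
η_II = COP_actual/COP_Carnot = 6.476/13.88 = 0.4664.

0.466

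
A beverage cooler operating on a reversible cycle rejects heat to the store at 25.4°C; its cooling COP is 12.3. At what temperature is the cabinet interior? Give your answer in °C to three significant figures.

2.95 °C

For a Carnot refrigerator COP_R = T_C/(T_H − T_C), so T_C = COP·T_H/(1 + COP).
With T_H = 298.55 K, T_C = 12.3 × 298.55/13.30 = 276.10 K.
Converting, 276.10 K = 2.95°C.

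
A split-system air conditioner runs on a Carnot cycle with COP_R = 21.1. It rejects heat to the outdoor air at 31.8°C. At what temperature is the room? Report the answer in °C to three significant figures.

18.0 °C

For a Carnot refrigerator COP_R = T_C/(T_H − T_C), so T_C = COP·T_H/(1 + COP).
With T_H = 304.95 K, T_C = 21.1 × 304.95/22.10 = 291.15 K.
Converting, 291.15 K = 18.00°C.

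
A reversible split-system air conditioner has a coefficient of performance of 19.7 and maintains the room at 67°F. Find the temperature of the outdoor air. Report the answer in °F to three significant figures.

93.7 °F

COP_R = T_C/(T_H − T_C) gives T_H − T_C = T_C/COP.
With T_C = 292.59 K, T_H = 292.59 × (1 + 1/19.7) = 307.45 K.
Converting, 307.45 K = 93.73°F.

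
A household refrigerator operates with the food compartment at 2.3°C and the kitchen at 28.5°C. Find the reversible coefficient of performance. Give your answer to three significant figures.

In absolute terms T_C = 275.45 K and T_H = 301.65 K, so ΔT = 26.20 K.
For a reversible cycle, COP_Carnot = T_C/ΔT = 275.45/26.20 = 10.51.

10.5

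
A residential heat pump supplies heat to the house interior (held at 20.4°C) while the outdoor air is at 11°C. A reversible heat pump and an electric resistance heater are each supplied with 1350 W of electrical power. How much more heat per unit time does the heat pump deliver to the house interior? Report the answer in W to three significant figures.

40800 W

In absolute terms T_C = 284.15 K and T_H = 293.55 K, so ΔT = 9.400 K.
COP_Carnot = T_H/ΔT = 293.55/9.400 = 31.23.
The heat pump delivers Q̇_H = COP × Ẇ = 42160 W; the resistance heater delivers Ẇ = 1350 W.
Extra = (COP − 1)·Ẇ = 40810 W.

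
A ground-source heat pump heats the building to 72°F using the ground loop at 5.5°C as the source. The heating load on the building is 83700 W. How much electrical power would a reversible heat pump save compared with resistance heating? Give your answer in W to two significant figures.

In absolute terms T_C = 278.65 K and T_H = 295.37 K, so ΔT = 16.72 K.
COP_Carnot = T_H/ΔT = 295.37/16.72 = 17.66.
Resistance heating needs Ẇ_res = Q̇_H = 83700 W; the reversible heat pump needs only Ẇ_hp = Q̇_H/COP = 4739 W.
Saving = 83700 − 4739 = 78960 W.

79000 W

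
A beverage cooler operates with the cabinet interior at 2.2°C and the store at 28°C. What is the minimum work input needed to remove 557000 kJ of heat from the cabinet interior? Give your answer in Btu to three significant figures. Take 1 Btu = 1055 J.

49500 Btu

In absolute terms T_C = 275.35 K and T_H = 301.15 K, so ΔT = 25.80 K.
The reversible limit is COP_R = T_C/ΔT = 10.67, so W_min = Q_C/COP = Q_C·ΔT/T_C.
W_min = 557000 × 25.80/275.35 = 52190 kJ = 49470 Btu.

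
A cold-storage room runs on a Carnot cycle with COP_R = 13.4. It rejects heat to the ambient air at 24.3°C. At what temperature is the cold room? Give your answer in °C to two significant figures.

For a Carnot refrigerator COP_R = T_C/(T_H − T_C), so T_C = COP·T_H/(1 + COP).
With T_H = 297.45 K, T_C = 13.4 × 297.45/14.40 = 276.79 K.
Converting, 276.79 K = 3.64°C.

3.6 °C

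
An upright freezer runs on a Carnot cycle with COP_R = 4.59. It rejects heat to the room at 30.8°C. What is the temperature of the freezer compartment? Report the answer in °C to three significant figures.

-23.6 °C

For a Carnot refrigerator COP_R = T_C/(T_H − T_C), so T_C = COP·T_H/(1 + COP).
With T_H = 303.95 K, T_C = 4.59 × 303.95/5.590 = 249.58 K.
Converting, 249.58 K = -23.57°C.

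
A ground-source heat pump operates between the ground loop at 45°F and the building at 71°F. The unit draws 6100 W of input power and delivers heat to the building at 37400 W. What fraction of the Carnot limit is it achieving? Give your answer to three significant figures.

COP_actual = Q̇_H/Ẇ = 37400/6100 = 6.131.
In absolute terms T_C = 280.37 K and T_H = 294.82 K, so ΔT = 14.44 K.
COP_Carnot = T_H/ΔT = 294.82/14.44 = 20.41.
η_II = COP_actual/COP_Carnot = 6.131/20.41 = 0.3004.

0.300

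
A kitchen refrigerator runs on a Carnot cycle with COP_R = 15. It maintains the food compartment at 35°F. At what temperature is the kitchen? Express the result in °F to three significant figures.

68.0 °F

COP_R = T_C/(T_H − T_C) gives T_H − T_C = T_C/COP.
With T_C = 274.82 K, T_H = 274.82 × (1 + 1/15) = 293.14 K.
Converting, 293.14 K = 67.98°F.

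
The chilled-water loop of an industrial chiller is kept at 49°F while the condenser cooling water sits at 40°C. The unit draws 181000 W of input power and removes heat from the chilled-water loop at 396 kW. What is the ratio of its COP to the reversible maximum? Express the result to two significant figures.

0.24

Converting, Q̇_C = 396.0 kW = 396000 W, so COP_actual = Q̇_C/Ẇ = 396000/181000 = 2.188.
In absolute terms T_C = 282.59 K and T_H = 313.15 K, so ΔT = 30.56 K.
COP_Carnot = T_C/ΔT = 282.59/30.56 = 9.249.
η_II = COP_actual/COP_Carnot = 2.188/9.249 = 0.2366.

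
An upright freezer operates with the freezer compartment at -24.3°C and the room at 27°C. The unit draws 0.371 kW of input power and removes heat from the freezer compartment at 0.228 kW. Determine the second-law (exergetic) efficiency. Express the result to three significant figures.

COP_actual = Q̇_C/Ẇ = 0.2280/0.3710 = 0.6146.
In absolute terms T_C = 248.85 K and T_H = 300.15 K, so ΔT = 51.30 K.
COP_Carnot = T_C/ΔT = 248.85/51.30 = 4.851.
η_II = COP_actual/COP_Carnot = 0.6146/4.851 = 0.1267.

0.127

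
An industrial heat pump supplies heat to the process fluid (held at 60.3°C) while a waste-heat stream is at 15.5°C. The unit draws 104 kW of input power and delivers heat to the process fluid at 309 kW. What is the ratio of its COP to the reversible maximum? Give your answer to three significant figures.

0.399

COP_actual = Q̇_H/Ẇ = 309.0/104.0 = 2.971.
In absolute terms T_C = 288.65 K and T_H = 333.45 K, so ΔT = 44.80 K.
COP_Carnot = T_H/ΔT = 333.45/44.80 = 7.443.
η_II = COP_actual/COP_Carnot = 2.971/7.443 = 0.3992.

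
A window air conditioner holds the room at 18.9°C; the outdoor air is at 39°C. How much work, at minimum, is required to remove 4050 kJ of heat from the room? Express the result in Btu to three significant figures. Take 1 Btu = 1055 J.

264 Btu

In absolute terms T_C = 292.05 K and T_H = 312.15 K, so ΔT = 20.10 K.
The reversible limit is COP_R = T_C/ΔT = 14.53, so W_min = Q_C/COP = Q_C·ΔT/T_C.
W_min = 4050 × 20.10/292.05 = 278.7 kJ = 264.2 Btu.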